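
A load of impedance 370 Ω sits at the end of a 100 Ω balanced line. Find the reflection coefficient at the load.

Γ = (Z_L − Z_0)/(Z_L + Z_0) = (370 − 100)/(370 + 100) = 270/470

Γ = 0.574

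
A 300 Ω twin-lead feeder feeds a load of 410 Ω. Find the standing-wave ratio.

For a purely resistive load, VSWR = R_L/Z_0 or Z_0/R_L (whichever > 1) = 410/300

VSWR ≈ 1.37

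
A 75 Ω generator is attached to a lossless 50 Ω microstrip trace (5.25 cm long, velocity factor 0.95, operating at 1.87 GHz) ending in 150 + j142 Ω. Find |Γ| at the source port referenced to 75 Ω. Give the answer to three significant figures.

λ = v/f = 0.95·c / 1.87 GHz = 0.152 m
βl = 2π·l/λ = 2π × 0.344 = 124°
tan(βl) = -1.48
Z_in = Z_0·(Z_L + jZ_0·tanβl)/(Z_0 + jZ_L·tanβl) = 10.2 + j21.8 Ω
Γ_s = (Z_in − Z_s)/(Z_in + Z_s) = (-64.8 + j21.8)/(85.2 + j21.8), |Γ_s| = 0.777

|Γ| ≈ 0.777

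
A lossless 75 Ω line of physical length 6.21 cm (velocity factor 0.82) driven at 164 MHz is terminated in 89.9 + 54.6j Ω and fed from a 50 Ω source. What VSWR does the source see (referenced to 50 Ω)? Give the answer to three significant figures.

VSWR ≈ 2.88

λ = v/f = 0.82·c / 164 MHz = 1.5 m
βl = 2π·l/λ = 2π × 0.0414 = 14.9°
tan(βl) = 0.266
Z_in = Z_0·(Z_L + jZ_0·tanβl)/(Z_0 + jZ_L·tanβl) = 128 + j41.8 Ω
Γ_s = (Z_in − Z_s)/(Z_in + Z_s) = (78 + j41.8)/(178 + j41.8), |Γ_s| = 0.484
VSWR = (1 + |Γ_s|)/(1 − |Γ_s|)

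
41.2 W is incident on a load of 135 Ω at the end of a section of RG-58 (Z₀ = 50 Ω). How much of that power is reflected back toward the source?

Γ = (135 − 50)/(135 + 50) = 0.459
|Γ|² = 0.211
P_refl = |Γ|²·P_inc = 8.7 W, P_del = (1 − |Γ|²)·P_inc = 32.5 W

P_reflected ≈ 8.7 W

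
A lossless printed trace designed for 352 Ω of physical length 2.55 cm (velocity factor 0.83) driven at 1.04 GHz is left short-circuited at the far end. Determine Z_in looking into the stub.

Z_in ≈ +j278 Ω

λ = v/f = 0.83·c / 1.04 GHz = 0.239 m
βl = 2π·l/λ = 2π × 0.107 = 38.3°
tan(βl) = 0.791
For a short-circuited stub, Z_in = jZ_0·tan(βl)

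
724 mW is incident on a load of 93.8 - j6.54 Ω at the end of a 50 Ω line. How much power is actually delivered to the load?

|Γ| = |(43.8 − j6.54)/(143.8 − j6.54)| = 0.308
|Γ|² = 0.0946
P_refl = |Γ|²·P_inc = 68.5 mW, P_del = (1 − |Γ|²)·P_inc = 655 mW

P_delivered ≈ 655 mW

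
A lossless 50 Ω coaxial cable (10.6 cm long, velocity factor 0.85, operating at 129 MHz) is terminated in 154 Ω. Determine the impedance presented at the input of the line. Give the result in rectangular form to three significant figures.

λ = v/f = 0.85·c / 129 MHz = 1.98 m
βl = 2π·l/λ = 2π × 0.0536 = 19.3°
tan(βl) = tan(19.3°) = 0.35
Z_in = Z_0·(Z_L + jZ_0·tanβl)/(Z_0 + jZ_L·tanβl)
     = 50·(154 + j17.5)/(50 + j53.9)

Z_in ≈ 79.9 − j68.7 Ω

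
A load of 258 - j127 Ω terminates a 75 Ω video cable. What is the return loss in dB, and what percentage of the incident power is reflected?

Γ = (183 − j127)/(333 − j127), |Γ| = 0.625
RL = −20·log₁₀(0.625) = 4.08 dB
P_refl/P_inc = |Γ|² = 0.391

RL ≈ 4.08 dB; 39.1% of incident power reflected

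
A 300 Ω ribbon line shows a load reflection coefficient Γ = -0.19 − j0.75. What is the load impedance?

Z_L ≈ 60.9 − j227 Ω

Z_L = Z_0·(1 + Γ)/(1 − Γ) = 300·(0.81 − j0.75)/(1.19 + j0.75)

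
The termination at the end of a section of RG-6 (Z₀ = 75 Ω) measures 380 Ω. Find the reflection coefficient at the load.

Γ = (Z_L − Z_0)/(Z_L + Z_0) = (380 − 75)/(380 + 75) = 305/455

Γ = 0.67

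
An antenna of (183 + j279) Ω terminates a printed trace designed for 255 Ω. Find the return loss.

RL ≈ 5.12 dB

Γ = (-72 + j279)/(438 + j279), |Γ| = 0.555
RL = −20·log₁₀|Γ| = −20·log₁₀(0.555)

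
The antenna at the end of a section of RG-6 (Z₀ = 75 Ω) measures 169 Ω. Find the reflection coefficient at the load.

Γ = 0.385

Γ = (Z_L − Z_0)/(Z_L + Z_0) = (169 − 75)/(169 + 75) = 94/244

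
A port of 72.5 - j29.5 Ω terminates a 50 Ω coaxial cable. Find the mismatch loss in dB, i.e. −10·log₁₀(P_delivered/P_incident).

Γ = (22.5 − j29.5)/(122.5 − j29.5), |Γ| = 0.294
|Γ|² = 0.0867, so P_del/P_inc = 1 − |Γ|² = 0.913
ML = −10·log₁₀(1 − |Γ|²)

mismatch loss ≈ 0.394 dB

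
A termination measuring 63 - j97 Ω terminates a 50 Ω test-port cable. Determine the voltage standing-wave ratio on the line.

Γ = (Z_L − Z_0)/(Z_L + Z_0) = (13 − j97)/(113 − j97)
|Γ| = 97.9/149 = 0.657
VSWR = (1 + |Γ|)/(1 − |Γ|) = 1.66/0.343

VSWR ≈ 4.83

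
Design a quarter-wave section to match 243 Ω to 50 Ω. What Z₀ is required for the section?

Z_qwt ≈ 110 Ω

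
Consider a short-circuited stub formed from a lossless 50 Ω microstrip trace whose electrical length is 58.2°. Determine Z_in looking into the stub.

Z_in ≈ +j80.6 Ω

tan(βl) = 1.61
For a short-circuited stub, Z_in = jZ_0·tan(βl)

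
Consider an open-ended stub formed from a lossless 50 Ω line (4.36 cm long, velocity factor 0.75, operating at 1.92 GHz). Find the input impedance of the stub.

λ = v/f = 0.75·c / 1.92 GHz = 0.117 m
βl = 2π·l/λ = 2π × 0.372 = 134°
tan(βl) = -1.04
For an open-ended stub, Z_in = −jZ_0·cot(βl) = −jZ_0/tan(βl)

Z_in ≈ +j48.2 Ω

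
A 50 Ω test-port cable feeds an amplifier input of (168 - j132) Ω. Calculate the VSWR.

VSWR ≈ 5.55

Γ = (Z_L − Z_0)/(Z_L + Z_0) = (118 − j132)/(218 − j132)
|Γ| = 177/255 = 0.695
VSWR = (1 + |Γ|)/(1 − |Γ|) = 1.69/0.305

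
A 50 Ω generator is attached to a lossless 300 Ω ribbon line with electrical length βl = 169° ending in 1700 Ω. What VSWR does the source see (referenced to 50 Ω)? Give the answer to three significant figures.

tan(βl) = -0.194
Z_in = Z_0·(Z_L + jZ_0·tanβl)/(Z_0 + jZ_L·tanβl) = 797 + j820 Ω
Γ_s = (Z_in − Z_s)/(Z_in + Z_s) = (747 + j820)/(847 + j820), |Γ_s| = 0.941
VSWR = (1 + |Γ_s|)/(1 − |Γ_s|)

VSWR ≈ 32.8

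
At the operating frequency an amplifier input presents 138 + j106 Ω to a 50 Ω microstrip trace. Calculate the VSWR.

VSWR ≈ 4.53

Γ = (Z_L − Z_0)/(Z_L + Z_0) = (88 + j106)/(188 + j106)
|Γ| = 138/216 = 0.638
VSWR = (1 + |Γ|)/(1 − |Γ|) = 1.64/0.362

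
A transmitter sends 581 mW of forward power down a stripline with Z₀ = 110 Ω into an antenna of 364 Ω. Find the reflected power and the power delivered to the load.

P_reflected ≈ 167 mW; P_delivered ≈ 414 mW

Γ = (364 − 110)/(364 + 110) = 0.536
|Γ|² = 0.287
P_refl = |Γ|²·P_inc = 167 mW, P_del = (1 − |Γ|²)·P_inc = 414 mW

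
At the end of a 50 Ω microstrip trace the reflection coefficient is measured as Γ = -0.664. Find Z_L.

Z_L = Z_0·(1 + Γ)/(1 − Γ) = 50·(0.336)/(1.66)

Z_L ≈ 10.1 Ω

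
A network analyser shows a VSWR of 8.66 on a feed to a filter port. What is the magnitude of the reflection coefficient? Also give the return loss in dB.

|Γ| ≈ 0.793; return loss ≈ 2.01 dB

|Γ| = (S − 1)/(S + 1) = (8.66 − 1)/(8.66 + 1) = 7.66/9.66
RL = −20·log₁₀|Γ| = −20·log₁₀(0.793)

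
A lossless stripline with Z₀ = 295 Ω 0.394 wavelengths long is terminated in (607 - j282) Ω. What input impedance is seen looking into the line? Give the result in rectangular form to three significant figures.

βl = 2π × 0.394 = 142°
tan(βl) = tan(142°) = -0.786
Z_in = Z_0·(Z_L + jZ_0·tanβl)/(Z_0 + jZ_L·tanβl)
     = 295·(607 − j514)/(73.4 − j477)

Z_in ≈ 367 + j319 Ω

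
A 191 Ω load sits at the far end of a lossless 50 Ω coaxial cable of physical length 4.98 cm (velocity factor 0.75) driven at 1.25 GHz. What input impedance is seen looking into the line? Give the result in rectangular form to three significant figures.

Z_in ≈ 13.4 + j7.86 Ω

λ = v/f = 0.75·c / 1.25 GHz = 0.18 m
βl = 2π·l/λ = 2π × 0.277 = 99.6°
tan(βl) = tan(99.6°) = -5.91
Z_in = Z_0·(Z_L + jZ_0·tanβl)/(Z_0 + jZ_L·tanβl)
     = 50·(191 − j296)/(50 − j1130)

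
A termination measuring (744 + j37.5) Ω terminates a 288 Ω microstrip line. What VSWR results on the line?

VSWR ≈ 2.59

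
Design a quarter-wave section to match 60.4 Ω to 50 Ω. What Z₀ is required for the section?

Z_qwt ≈ 55 Ω

Z_qwt = √(Z_0·R_L) = √(50 × 60.4) = √3020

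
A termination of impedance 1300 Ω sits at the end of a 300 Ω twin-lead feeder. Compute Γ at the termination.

Γ = (Z_L − Z_0)/(Z_L + Z_0) = (1300 − 300)/(1300 + 300) = 1000/1600

Γ = 0.625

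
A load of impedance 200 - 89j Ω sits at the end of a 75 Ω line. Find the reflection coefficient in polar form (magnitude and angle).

Γ ≈ 0.531 ∠ -17.5°

Γ = (Z_L − Z_0)/(Z_L + Z_0) = (125 − j89)/(275 − j89)
|Γ| = 153/289 = 0.531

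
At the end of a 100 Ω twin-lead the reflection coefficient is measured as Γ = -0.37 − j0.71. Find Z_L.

Z_L = Z_0·(1 + Γ)/(1 − Γ) = 100·(0.63 − j0.71)/(1.37 + j0.71)

Z_L ≈ 15.1 − j59.6 Ω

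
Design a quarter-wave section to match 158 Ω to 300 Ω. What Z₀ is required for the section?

Z_qwt = √(Z_0·R_L) = √(300 × 158) = √47400

Z_qwt ≈ 218 Ω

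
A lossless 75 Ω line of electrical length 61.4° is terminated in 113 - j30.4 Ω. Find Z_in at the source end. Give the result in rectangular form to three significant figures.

Z_in ≈ 46.2 − j11.7 Ω

tan(βl) = tan(61.4°) = 1.83
Z_in = Z_0·(Z_L + jZ_0·tanβl)/(Z_0 + jZ_L·tanβl)
     = 75·(113 + j107)/(131 + j207)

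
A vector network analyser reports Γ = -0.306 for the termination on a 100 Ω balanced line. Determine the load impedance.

Z_L ≈ 53.1 Ω

Z_L = Z_0·(1 + Γ)/(1 − Γ) = 100·(0.694)/(1.31)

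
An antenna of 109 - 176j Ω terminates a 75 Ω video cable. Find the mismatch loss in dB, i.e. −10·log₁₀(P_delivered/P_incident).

mismatch loss ≈ 2.97 dB

Γ = (34 − j176)/(184 − j176), |Γ| = 0.704
|Γ|² = 0.496, so P_del/P_inc = 1 − |Γ|² = 0.504
ML = −10·log₁₀(1 − |Γ|²)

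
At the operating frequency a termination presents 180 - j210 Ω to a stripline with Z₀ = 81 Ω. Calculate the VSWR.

VSWR ≈ 5.52

Γ = (Z_L − Z_0)/(Z_L + Z_0) = (99 − j210)/(261 − j210)
|Γ| = 232/335 = 0.693
VSWR = (1 + |Γ|)/(1 − |Γ|) = 1.69/0.307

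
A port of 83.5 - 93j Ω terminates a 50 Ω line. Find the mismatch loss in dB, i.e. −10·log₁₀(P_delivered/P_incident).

mismatch loss ≈ 2 dB

Γ = (33.5 − j93)/(133.5 − j93), |Γ| = 0.608
|Γ|² = 0.369, so P_del/P_inc = 1 − |Γ|² = 0.631
ML = −10·log₁₀(1 − |Γ|²)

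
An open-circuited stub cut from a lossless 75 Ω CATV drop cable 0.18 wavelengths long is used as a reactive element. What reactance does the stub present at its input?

X_in ≈ -35.3 Ω (capacitive)

βl = 2π × 0.18 = 64.8°
tan(βl) = 2.13
For an open-circuited stub, Z_in = −jZ_0·cot(βl) = −jZ_0/tan(βl)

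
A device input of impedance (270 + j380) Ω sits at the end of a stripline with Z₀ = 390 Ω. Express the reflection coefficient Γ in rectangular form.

Γ = (Z_L − Z_0)/(Z_L + Z_0) = (-120 + j380)/(660 + j380)

Γ ≈ 0.112 + j0.511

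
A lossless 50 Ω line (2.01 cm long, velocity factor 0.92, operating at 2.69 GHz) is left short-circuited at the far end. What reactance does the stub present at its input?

λ = v/f = 0.92·c / 2.69 GHz = 0.103 m
βl = 2π·l/λ = 2π × 0.196 = 70.5°
tan(βl) = 2.83
For a short-circuited stub, Z_in = jZ_0·tan(βl)

X_in ≈ 141 Ω (inductive)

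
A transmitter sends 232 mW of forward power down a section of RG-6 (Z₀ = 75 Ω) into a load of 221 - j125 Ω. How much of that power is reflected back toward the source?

|Γ| = |(146 − j125)/(296 − j125)| = 0.598
|Γ|² = 0.358
P_refl = |Γ|²·P_inc = 83 mW, P_del = (1 − |Γ|²)·P_inc = 149 mW

P_reflected ≈ 83 mW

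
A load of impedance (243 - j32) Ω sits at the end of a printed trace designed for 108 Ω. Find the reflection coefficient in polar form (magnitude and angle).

Γ = (Z_L − Z_0)/(Z_L + Z_0) = (135 − j32)/(351 − j32)
|Γ| = 139/352 = 0.394

Γ ≈ 0.394 ∠ -8.13°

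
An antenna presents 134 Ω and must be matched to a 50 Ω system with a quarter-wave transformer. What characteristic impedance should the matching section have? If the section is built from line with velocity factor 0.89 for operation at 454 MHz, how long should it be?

Z_qwt ≈ 81.9 Ω; length ≈ 14.7 cm

Z_qwt = √(Z_0·R_L) = √(50 × 134) = √6700
λ = 0.89·c/f = 0.588 m, so l = λ/4 = 0.147 m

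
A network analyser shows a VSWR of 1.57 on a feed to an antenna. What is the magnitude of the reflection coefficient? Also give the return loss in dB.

|Γ| = (S − 1)/(S + 1) = (1.57 − 1)/(1.57 + 1) = 0.57/2.57
RL = −20·log₁₀|Γ| = −20·log₁₀(0.222)

|Γ| ≈ 0.222; return loss ≈ 13.1 dB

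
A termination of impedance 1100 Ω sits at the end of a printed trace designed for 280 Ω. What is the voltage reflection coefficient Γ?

Γ = (Z_L − Z_0)/(Z_L + Z_0) = (1100 − 280)/(1100 + 280) = 820/1380

Γ = 0.594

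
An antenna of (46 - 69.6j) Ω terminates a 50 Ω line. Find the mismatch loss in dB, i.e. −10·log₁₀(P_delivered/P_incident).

mismatch loss ≈ 1.84 dB

Γ = (-4 − j69.6)/(96 − j69.6), |Γ| = 0.588
|Γ|² = 0.346, so P_del/P_inc = 1 − |Γ|² = 0.654
ML = −10·log₁₀(1 − |Γ|²)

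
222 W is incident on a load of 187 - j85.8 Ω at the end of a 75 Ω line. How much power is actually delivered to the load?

|Γ| = |(112 − j85.8)/(262 − j85.8)| = 0.512
|Γ|² = 0.262
P_refl = |Γ|²·P_inc = 58.1 W, P_del = (1 − |Γ|²)·P_inc = 164 W

P_delivered ≈ 164 W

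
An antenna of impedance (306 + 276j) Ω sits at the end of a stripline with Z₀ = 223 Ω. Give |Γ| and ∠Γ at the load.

Γ = (Z_L − Z_0)/(Z_L + Z_0) = (83 + j276)/(529 + j276)
|Γ| = 288/597 = 0.483

Γ ≈ 0.483 ∠ 45.7°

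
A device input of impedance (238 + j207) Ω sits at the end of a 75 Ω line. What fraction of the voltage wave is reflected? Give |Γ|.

|Γ| ≈ 0.702

Γ = (Z_L − Z_0)/(Z_L + Z_0) = (163 + j207)/(313 + j207)
|Γ| = 263/375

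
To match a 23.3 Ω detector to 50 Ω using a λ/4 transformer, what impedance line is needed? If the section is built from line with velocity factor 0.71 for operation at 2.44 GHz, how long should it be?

Z_qwt ≈ 34.1 Ω; length ≈ 2.18 cm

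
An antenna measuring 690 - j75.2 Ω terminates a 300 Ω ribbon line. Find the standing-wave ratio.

VSWR ≈ 2.33

Γ = (Z_L − Z_0)/(Z_L + Z_0) = (390 − j75.2)/(990 − j75.2)
|Γ| = 397/993 = 0.4
VSWR = (1 + |Γ|)/(1 − |Γ|) = 1.4/0.6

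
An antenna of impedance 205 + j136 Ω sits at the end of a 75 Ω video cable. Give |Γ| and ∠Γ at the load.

Γ ≈ 0.604 ∠ 20.4°

Γ = (Z_L − Z_0)/(Z_L + Z_0) = (130 + j136)/(280 + j136)
|Γ| = 188/311 = 0.604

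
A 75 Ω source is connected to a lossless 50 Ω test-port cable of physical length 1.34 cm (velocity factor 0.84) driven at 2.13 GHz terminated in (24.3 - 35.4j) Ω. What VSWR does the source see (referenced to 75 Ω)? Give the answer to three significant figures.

λ = v/f = 0.84·c / 2.13 GHz = 0.118 m
βl = 2π·l/λ = 2π × 0.113 = 40.8°
tan(βl) = 0.862
Z_in = Z_0·(Z_L + jZ_0·tanβl)/(Z_0 + jZ_L·tanβl) = 15.3 + j0.812 Ω
Γ_s = (Z_in − Z_s)/(Z_in + Z_s) = (-59.7 + j0.812)/(90.3 + j0.812), |Γ_s| = 0.661
VSWR = (1 + |Γ_s|)/(1 − |Γ_s|)

VSWR ≈ 4.9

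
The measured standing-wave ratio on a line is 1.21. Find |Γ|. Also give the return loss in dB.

|Γ| = (S − 1)/(S + 1) = (1.21 − 1)/(1.21 + 1) = 0.21/2.21
RL = −20·log₁₀|Γ| = −20·log₁₀(0.095)

|Γ| ≈ 0.095; return loss ≈ 20.4 dB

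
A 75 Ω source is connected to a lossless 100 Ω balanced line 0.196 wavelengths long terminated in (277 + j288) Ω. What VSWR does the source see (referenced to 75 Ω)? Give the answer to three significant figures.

βl = 2π × 0.196 = 70.6°
tan(βl) = 2.83
Z_in = Z_0·(Z_L + jZ_0·tanβl)/(Z_0 + jZ_L·tanβl) = 22.2 − j55.5 Ω
Γ_s = (Z_in − Z_s)/(Z_in + Z_s) = (-52.8 − j55.5)/(97.2 − j55.5), |Γ_s| = 0.685
VSWR = (1 + |Γ_s|)/(1 − |Γ_s|)

VSWR ≈ 5.35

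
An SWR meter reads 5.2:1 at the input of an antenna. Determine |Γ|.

|Γ| ≈ 0.677

|Γ| = (S − 1)/(S + 1) = (5.2 − 1)/(5.2 + 1) = 4.2/6.2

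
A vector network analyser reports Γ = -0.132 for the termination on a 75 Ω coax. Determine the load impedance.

Z_L ≈ 57.5 Ω

Z_L = Z_0·(1 + Γ)/(1 − Γ) = 75·(0.868)/(1.13)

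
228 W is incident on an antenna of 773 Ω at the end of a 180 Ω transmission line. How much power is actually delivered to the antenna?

P_delivered ≈ 140 W

Γ = (773 − 180)/(773 + 180) = 0.622
|Γ|² = 0.387
P_refl = |Γ|²·P_inc = 88.3 W, P_del = (1 − |Γ|²)·P_inc = 140 W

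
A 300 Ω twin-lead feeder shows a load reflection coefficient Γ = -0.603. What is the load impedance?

Z_L = Z_0·(1 + Γ)/(1 − Γ) = 300·(0.397)/(1.6)

Z_L ≈ 74.3 Ω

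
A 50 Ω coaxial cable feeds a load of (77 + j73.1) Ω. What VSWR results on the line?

VSWR ≈ 3.27

Γ = (Z_L − Z_0)/(Z_L + Z_0) = (27 + j73.1)/(127 + j73.1)
|Γ| = 77.9/147 = 0.532
VSWR = (1 + |Γ|)/(1 − |Γ|) = 1.53/0.468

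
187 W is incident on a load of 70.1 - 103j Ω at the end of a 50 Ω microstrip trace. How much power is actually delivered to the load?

P_delivered ≈ 105 W

|Γ| = |(20.1 − j103)/(120.1 − j103)| = 0.663
|Γ|² = 0.44
P_refl = |Γ|²·P_inc = 82.3 W, P_del = (1 − |Γ|²)·P_inc = 105 W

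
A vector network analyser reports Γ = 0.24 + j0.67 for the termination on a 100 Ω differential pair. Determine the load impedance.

Z_L ≈ 48.1 + j131 Ω

Z_L = Z_0·(1 + Γ)/(1 − Γ) = 100·(1.24 + j0.67)/(0.76 − j0.67)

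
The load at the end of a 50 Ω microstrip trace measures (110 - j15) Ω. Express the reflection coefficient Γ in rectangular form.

Γ = (Z_L − Z_0)/(Z_L + Z_0) = (60 − j15)/(160 − j15)

Γ ≈ 0.38 − j0.0581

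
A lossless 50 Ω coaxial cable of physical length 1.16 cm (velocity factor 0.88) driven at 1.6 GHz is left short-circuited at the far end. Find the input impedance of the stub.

λ = v/f = 0.88·c / 1.6 GHz = 0.165 m
βl = 2π·l/λ = 2π × 0.0703 = 25.3°
tan(βl) = 0.473
For a short-circuited stub, Z_in = jZ_0·tan(βl)

Z_in ≈ +j23.6 Ω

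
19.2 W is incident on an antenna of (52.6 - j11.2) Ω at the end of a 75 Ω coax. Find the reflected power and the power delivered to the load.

P_reflected ≈ 0.734 W; P_delivered ≈ 18.5 W

|Γ| = |(-22.4 − j11.2)/(127.6 − j11.2)| = 0.196
|Γ|² = 0.0382
P_refl = |Γ|²·P_inc = 0.734 W, P_del = (1 − |Γ|²)·P_inc = 18.5 W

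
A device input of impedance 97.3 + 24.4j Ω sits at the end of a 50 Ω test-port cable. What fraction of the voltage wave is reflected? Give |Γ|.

|Γ| ≈ 0.356

Γ = (Z_L − Z_0)/(Z_L + Z_0) = (47.3 + j24.4)/(147.3 + j24.4)
|Γ| = 53.2/149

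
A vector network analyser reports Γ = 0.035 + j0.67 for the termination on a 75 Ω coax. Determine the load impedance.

Z_L ≈ 29.9 + j72.8 Ω

Z_L = Z_0·(1 + Γ)/(1 − Γ) = 75·(1.03 + j0.67)/(0.965 − j0.67)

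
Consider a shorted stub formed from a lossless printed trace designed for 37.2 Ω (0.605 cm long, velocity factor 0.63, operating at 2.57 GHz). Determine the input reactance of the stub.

λ = v/f = 0.63·c / 2.57 GHz = 0.0735 m
βl = 2π·l/λ = 2π × 0.0823 = 29.6°
tan(βl) = 0.568
For a shorted stub, Z_in = jZ_0·tan(βl)

X_in ≈ 21.1 Ω (inductive)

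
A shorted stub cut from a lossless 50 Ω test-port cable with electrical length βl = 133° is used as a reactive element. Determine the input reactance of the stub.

tan(βl) = -1.07
For a shorted stub, Z_in = jZ_0·tan(βl)

X_in ≈ -53.6 Ω (capacitive)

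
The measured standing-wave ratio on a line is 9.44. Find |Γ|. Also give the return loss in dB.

|Γ| ≈ 0.808; return loss ≈ 1.85 dB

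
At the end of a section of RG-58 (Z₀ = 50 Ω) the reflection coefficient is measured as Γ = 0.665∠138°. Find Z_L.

Z_L ≈ 11.5 + j18.3 Ω

Z_L = Z_0·(1 + Γ)/(1 − Γ) = 50·(0.506 + j0.445)/(1.49 − j0.445)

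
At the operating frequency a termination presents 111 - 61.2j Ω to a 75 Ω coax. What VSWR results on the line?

VSWR ≈ 2.14

Γ = (Z_L − Z_0)/(Z_L + Z_0) = (36 − j61.2)/(186 − j61.2)
|Γ| = 71/196 = 0.363
VSWR = (1 + |Γ|)/(1 − |Γ|) = 1.36/0.637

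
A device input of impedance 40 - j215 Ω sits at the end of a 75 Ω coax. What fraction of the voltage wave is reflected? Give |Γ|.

Γ = (Z_L − Z_0)/(Z_L + Z_0) = (-35 − j215)/(115 − j215)
|Γ| = 218/244

|Γ| ≈ 0.893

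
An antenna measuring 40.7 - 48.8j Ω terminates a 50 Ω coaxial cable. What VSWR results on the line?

VSWR ≈ 2.86

Γ = (Z_L − Z_0)/(Z_L + Z_0) = (-9.3 − j48.8)/(90.7 − j48.8)
|Γ| = 49.7/103 = 0.482
VSWR = (1 + |Γ|)/(1 − |Γ|) = 1.48/0.518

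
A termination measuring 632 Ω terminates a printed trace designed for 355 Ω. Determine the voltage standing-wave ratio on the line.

VSWR ≈ 1.78

For a purely resistive load, VSWR = R_L/Z_0 or Z_0/R_L (whichever > 1) = 632/355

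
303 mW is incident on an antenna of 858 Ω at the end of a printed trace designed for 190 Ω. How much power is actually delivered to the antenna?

Γ = (858 − 190)/(858 + 190) = 0.637
|Γ|² = 0.406
P_refl = |Γ|²·P_inc = 123 mW, P_del = (1 − |Γ|²)·P_inc = 180 mW

P_delivered ≈ 180 mW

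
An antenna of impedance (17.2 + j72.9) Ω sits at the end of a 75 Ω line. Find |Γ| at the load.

|Γ| ≈ 0.792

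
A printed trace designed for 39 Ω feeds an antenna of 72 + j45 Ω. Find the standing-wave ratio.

VSWR ≈ 2.74

Γ = (Z_L − Z_0)/(Z_L + Z_0) = (33 + j45)/(111 + j45)
|Γ| = 55.8/120 = 0.466
VSWR = (1 + |Γ|)/(1 − |Γ|) = 1.47/0.534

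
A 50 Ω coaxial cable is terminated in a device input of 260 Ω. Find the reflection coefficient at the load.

Γ = 0.677

Γ = (Z_L − Z_0)/(Z_L + Z_0) = (260 − 50)/(260 + 50) = 210/310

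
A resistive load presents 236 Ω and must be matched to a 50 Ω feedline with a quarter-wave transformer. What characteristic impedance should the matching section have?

Z_qwt ≈ 109 Ω

Z_qwt = √(Z_0·R_L) = √(50 × 236) = √11800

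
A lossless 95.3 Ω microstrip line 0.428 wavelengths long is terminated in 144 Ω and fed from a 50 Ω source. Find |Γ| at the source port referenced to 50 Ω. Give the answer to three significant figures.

|Γ| ≈ 0.448

βl = 2π × 0.428 = 154°
tan(βl) = -0.486
Z_in = Z_0·(Z_L + jZ_0·tanβl)/(Z_0 + jZ_L·tanβl) = 116 + j38.6 Ω
Γ_s = (Z_in − Z_s)/(Z_in + Z_s) = (65.6 + j38.6)/(166 + j38.6), |Γ_s| = 0.448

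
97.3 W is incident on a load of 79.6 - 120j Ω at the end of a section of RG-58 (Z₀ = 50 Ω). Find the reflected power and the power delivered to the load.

|Γ| = |(29.6 − j120)/(129.6 − j120)| = 0.7
|Γ|² = 0.49
P_refl = |Γ|²·P_inc = 47.6 W, P_del = (1 − |Γ|²)·P_inc = 49.7 W

P_reflected ≈ 47.6 W; P_delivered ≈ 49.7 W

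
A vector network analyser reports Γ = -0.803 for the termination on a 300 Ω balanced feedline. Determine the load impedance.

Z_L ≈ 32.8 Ω

Z_L = Z_0·(1 + Γ)/(1 − Γ) = 300·(0.197)/(1.8)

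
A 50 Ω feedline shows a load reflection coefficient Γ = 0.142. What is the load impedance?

Z_L ≈ 66.6 Ω

Z_L = Z_0·(1 + Γ)/(1 − Γ) = 50·(1.14)/(0.858)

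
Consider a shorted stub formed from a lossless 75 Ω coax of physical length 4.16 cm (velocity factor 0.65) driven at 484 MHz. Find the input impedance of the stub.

Z_in ≈ +j56.9 Ω

λ = v/f = 0.65·c / 484 MHz = 0.403 m
βl = 2π·l/λ = 2π × 0.103 = 37.2°
tan(βl) = 0.758
For a shorted stub, Z_in = jZ_0·tan(βl)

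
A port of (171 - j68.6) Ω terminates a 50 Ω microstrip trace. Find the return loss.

Γ = (121 − j68.6)/(221 − j68.6), |Γ| = 0.601
RL = −20·log₁₀|Γ| = −20·log₁₀(0.601)

RL ≈ 4.42 dB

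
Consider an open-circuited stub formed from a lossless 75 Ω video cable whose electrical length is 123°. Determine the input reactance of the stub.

tan(βl) = -1.54
For an open-circuited stub, Z_in = −jZ_0·cot(βl) = −jZ_0/tan(βl)

X_in ≈ 48.7 Ω (inductive)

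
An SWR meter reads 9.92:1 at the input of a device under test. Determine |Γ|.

|Γ| ≈ 0.817

|Γ| = (S − 1)/(S + 1) = (9.92 − 1)/(9.92 + 1) = 8.92/10.9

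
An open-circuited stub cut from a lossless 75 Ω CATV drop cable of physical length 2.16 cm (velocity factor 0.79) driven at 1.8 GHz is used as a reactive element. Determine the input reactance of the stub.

λ = v/f = 0.79·c / 1.8 GHz = 0.132 m
βl = 2π·l/λ = 2π × 0.164 = 59.1°
tan(βl) = 1.67
For an open-circuited stub, Z_in = −jZ_0·cot(βl) = −jZ_0/tan(βl)

X_in ≈ -45 Ω (capacitive)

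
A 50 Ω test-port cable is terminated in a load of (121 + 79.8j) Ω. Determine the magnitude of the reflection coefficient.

|Γ| ≈ 0.566

Γ = (Z_L − Z_0)/(Z_L + Z_0) = (71 + j79.8)/(171 + j79.8)
|Γ| = 107/189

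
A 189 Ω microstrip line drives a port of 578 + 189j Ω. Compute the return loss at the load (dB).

Γ = (389 + j189)/(767 + j189), |Γ| = 0.547
RL = −20·log₁₀|Γ| = −20·log₁₀(0.547)

RL ≈ 5.23 dB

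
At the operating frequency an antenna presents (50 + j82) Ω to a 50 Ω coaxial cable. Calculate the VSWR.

VSWR ≈ 4.47

Γ = (Z_L − Z_0)/(Z_L + Z_0) = (0 + j82)/(100 + j82)
|Γ| = 82/129 = 0.634
VSWR = (1 + |Γ|)/(1 − |Γ|) = 1.63/0.366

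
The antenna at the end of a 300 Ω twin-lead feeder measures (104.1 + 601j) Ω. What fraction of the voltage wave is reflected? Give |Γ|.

|Γ| ≈ 0.873

Γ = (Z_L − Z_0)/(Z_L + Z_0) = (-195.9 + j601)/(404.1 + j601)
|Γ| = 632/724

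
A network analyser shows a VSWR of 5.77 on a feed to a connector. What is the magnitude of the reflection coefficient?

|Γ| ≈ 0.705

|Γ| = (S − 1)/(S + 1) = (5.77 − 1)/(5.77 + 1) = 4.77/6.77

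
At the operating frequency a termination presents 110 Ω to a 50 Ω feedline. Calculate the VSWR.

VSWR ≈ 2.2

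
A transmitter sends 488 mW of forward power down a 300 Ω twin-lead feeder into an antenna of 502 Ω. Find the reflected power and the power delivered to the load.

Γ = (502 − 300)/(502 + 300) = 0.252
|Γ|² = 0.0634
P_refl = |Γ|²·P_inc = 31 mW, P_del = (1 − |Γ|²)·P_inc = 457 mW

P_reflected ≈ 31 mW; P_delivered ≈ 457 mW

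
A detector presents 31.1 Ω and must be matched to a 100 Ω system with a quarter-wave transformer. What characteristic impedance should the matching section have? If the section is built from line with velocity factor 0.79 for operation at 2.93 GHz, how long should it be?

Z_qwt ≈ 55.8 Ω; length ≈ 2.02 cm

Z_qwt = √(Z_0·R_L) = √(100 × 31.1) = √3110
λ = 0.79·c/f = 0.0809 m, so l = λ/4 = 0.0202 m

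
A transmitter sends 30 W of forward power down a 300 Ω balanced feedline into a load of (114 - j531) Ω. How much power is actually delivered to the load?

P_delivered ≈ 9.05 W

|Γ| = |(-186 − j531)/(414 − j531)| = 0.836
|Γ|² = 0.698
P_refl = |Γ|²·P_inc = 20.9 W, P_del = (1 − |Γ|²)·P_inc = 9.05 W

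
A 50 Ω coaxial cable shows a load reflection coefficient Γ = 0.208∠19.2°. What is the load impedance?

Z_L = Z_0·(1 + Γ)/(1 − Γ) = 50·(1.2 + j0.0684)/(0.804 − j0.0684)

Z_L ≈ 73.5 + j10.5 Ω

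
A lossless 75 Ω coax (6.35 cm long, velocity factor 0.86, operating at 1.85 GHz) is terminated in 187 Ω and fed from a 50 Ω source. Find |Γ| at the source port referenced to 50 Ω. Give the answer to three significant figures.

λ = v/f = 0.86·c / 1.85 GHz = 0.139 m
βl = 2π·l/λ = 2π × 0.455 = 164°
tan(βl) = -0.288
Z_in = Z_0·(Z_L + jZ_0·tanβl)/(Z_0 + jZ_L·tanβl) = 134 + j74.4 Ω
Γ_s = (Z_in − Z_s)/(Z_in + Z_s) = (83.5 + j74.4)/(184 + j74.4), |Γ_s| = 0.565

|Γ| ≈ 0.565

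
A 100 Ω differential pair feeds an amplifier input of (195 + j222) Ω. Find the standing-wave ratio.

VSWR ≈ 4.78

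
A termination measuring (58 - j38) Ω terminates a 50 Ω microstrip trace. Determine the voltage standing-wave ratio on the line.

Γ = (Z_L − Z_0)/(Z_L + Z_0) = (8 − j38)/(108 − j38)
|Γ| = 38.8/114 = 0.339
VSWR = (1 + |Γ|)/(1 − |Γ|) = 1.34/0.661

VSWR ≈ 2.03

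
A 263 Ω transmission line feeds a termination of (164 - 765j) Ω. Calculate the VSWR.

VSWR ≈ 15.7

Γ = (Z_L − Z_0)/(Z_L + Z_0) = (-99 − j765)/(427 − j765)
|Γ| = 771/876 = 0.88
VSWR = (1 + |Γ|)/(1 − |Γ|) = 1.88/0.12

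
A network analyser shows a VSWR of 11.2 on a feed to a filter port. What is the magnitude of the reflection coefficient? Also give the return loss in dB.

|Γ| ≈ 0.836; return loss ≈ 1.56 dB

|Γ| = (S − 1)/(S + 1) = (11.2 − 1)/(11.2 + 1) = 10.2/12.2
RL = −20·log₁₀|Γ| = −20·log₁₀(0.836)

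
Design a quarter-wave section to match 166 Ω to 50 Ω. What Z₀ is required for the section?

Z_qwt ≈ 91.1 Ω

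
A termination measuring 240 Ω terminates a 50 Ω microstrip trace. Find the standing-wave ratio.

VSWR ≈ 4.8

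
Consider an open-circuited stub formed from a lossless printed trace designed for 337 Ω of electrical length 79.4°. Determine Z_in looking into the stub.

Z_in ≈ −j63.1 Ω

tan(βl) = 5.34
For an open-circuited stub, Z_in = −jZ_0·cot(βl) = −jZ_0/tan(βl)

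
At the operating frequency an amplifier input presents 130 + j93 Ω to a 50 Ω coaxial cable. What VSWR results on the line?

VSWR ≈ 4.07

Γ = (Z_L − Z_0)/(Z_L + Z_0) = (80 + j93)/(180 + j93)
|Γ| = 123/203 = 0.605
VSWR = (1 + |Γ|)/(1 − |Γ|) = 1.61/0.395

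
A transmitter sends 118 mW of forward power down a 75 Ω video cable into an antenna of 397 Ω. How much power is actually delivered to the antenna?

P_delivered ≈ 63.1 mW

Γ = (397 − 75)/(397 + 75) = 0.682
|Γ|² = 0.465
P_refl = |Γ|²·P_inc = 54.9 mW, P_del = (1 − |Γ|²)·P_inc = 63.1 mW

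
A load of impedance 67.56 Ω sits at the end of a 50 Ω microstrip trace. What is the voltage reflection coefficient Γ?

Γ = (Z_L − Z_0)/(Z_L + Z_0) = (67.56 − 50)/(67.56 + 50) = 17.56/117.6

Γ = 0.149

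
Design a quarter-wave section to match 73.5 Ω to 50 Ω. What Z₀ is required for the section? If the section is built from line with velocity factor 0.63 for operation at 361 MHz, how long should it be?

Z_qwt ≈ 60.6 Ω; length ≈ 13.1 cm

Z_qwt = √(Z_0·R_L) = √(50 × 73.5) = √3675
λ = 0.63·c/f = 0.524 m, so l = λ/4 = 0.131 m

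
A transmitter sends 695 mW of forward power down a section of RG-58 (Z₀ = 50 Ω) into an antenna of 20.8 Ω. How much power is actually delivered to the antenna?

Γ = (20.8 − 50)/(20.8 + 50) = -0.412
|Γ|² = 0.17
P_refl = |Γ|²·P_inc = 118 mW, P_del = (1 − |Γ|²)·P_inc = 577 mW

P_delivered ≈ 577 mW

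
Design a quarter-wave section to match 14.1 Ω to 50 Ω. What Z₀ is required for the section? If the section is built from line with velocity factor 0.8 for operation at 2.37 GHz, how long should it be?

Z_qwt ≈ 26.6 Ω; length ≈ 2.53 cm

Z_qwt = √(Z_0·R_L) = √(50 × 14.1) = √705
λ = 0.8·c/f = 0.101 m, so l = λ/4 = 0.0253 m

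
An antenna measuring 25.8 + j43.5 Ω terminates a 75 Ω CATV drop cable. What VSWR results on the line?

VSWR ≈ 3.98

Γ = (Z_L − Z_0)/(Z_L + Z_0) = (-49.2 + j43.5)/(100.8 + j43.5)
|Γ| = 65.7/110 = 0.598
VSWR = (1 + |Γ|)/(1 − |Γ|) = 1.6/0.402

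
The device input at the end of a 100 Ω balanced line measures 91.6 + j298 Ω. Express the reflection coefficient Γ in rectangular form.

Γ = (Z_L − Z_0)/(Z_L + Z_0) = (-8.4 + j298)/(191.6 + j298)

Γ ≈ 0.695 + j0.475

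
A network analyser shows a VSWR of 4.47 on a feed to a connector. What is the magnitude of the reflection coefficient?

|Γ| = (S − 1)/(S + 1) = (4.47 − 1)/(4.47 + 1) = 3.47/5.47

|Γ| ≈ 0.634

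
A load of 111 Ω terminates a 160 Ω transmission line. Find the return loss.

Γ = (111 − 160)/(111 + 160) = -0.181
RL = −20·log₁₀|Γ| = −20·log₁₀(0.181)

RL ≈ 14.9 dB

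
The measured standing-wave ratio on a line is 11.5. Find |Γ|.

|Γ| ≈ 0.84

|Γ| = (S − 1)/(S + 1) = (11.5 − 1)/(11.5 + 1) = 10.5/12.5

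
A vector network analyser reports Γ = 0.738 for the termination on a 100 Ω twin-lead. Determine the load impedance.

Z_L = Z_0·(1 + Γ)/(1 − Γ) = 100·(1.74)/(0.262)

Z_L ≈ 663 Ω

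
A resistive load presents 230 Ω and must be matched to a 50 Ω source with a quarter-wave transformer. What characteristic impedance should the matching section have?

Z_qwt = √(Z_0·R_L) = √(50 × 230) = √11500

Z_qwt ≈ 107 Ω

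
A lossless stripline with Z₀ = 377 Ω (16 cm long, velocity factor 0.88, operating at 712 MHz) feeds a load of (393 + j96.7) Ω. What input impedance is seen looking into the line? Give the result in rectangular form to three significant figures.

λ = v/f = 0.88·c / 712 MHz = 0.371 m
βl = 2π·l/λ = 2π × 0.432 = 155°
tan(βl) = tan(155°) = -0.459
Z_in = Z_0·(Z_L + jZ_0·tanβl)/(Z_0 + jZ_L·tanβl)
     = 377·(393 − j76.3)/(421 − j180)

Z_in ≈ 322 + j69.5 Ω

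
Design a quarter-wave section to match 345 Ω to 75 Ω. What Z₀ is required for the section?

Z_qwt ≈ 161 Ω

Z_qwt = √(Z_0·R_L) = √(75 × 345) = √25880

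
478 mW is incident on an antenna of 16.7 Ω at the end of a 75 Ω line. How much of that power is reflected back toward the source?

Γ = (16.7 − 75)/(16.7 + 75) = -0.636
|Γ|² = 0.404
P_refl = |Γ|²·P_inc = 193 mW, P_del = (1 − |Γ|²)·P_inc = 285 mW

P_reflected ≈ 193 mW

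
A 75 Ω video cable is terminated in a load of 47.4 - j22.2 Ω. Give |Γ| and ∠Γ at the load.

Γ = (Z_L − Z_0)/(Z_L + Z_0) = (-27.6 − j22.2)/(122.4 − j22.2)
|Γ| = 35.4/124 = 0.285

Γ ≈ 0.285 ∠ -131°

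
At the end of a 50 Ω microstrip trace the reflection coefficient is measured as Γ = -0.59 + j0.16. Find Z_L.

Z_L = Z_0·(1 + Γ)/(1 − Γ) = 50·(0.41 + j0.16)/(1.59 − j0.16)

Z_L ≈ 12.3 + j6.27 Ω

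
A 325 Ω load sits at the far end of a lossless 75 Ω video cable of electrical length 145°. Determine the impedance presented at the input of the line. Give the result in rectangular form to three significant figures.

Z_in ≈ 47.5 + j91.5 Ω

tan(βl) = tan(145°) = -0.7
Z_in = Z_0·(Z_L + jZ_0·tanβl)/(Z_0 + jZ_L·tanβl)
     = 75·(325 − j52.5)/(75 − j228)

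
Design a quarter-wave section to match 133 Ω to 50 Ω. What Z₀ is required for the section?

Z_qwt ≈ 81.5 Ω

Z_qwt = √(Z_0·R_L) = √(50 × 133) = √6650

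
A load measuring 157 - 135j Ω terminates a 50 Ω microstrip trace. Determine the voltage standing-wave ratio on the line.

VSWR ≈ 5.6

Γ = (Z_L − Z_0)/(Z_L + Z_0) = (107 − j135)/(207 − j135)
|Γ| = 172/247 = 0.697
VSWR = (1 + |Γ|)/(1 − |Γ|) = 1.7/0.303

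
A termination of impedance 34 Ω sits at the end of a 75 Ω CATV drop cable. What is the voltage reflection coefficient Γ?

Γ = -0.376

Γ = (Z_L − Z_0)/(Z_L + Z_0) = (34 − 75)/(34 + 75) = -41/109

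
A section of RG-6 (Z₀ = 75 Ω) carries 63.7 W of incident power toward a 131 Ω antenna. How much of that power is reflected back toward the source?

P_reflected ≈ 4.71 W

Γ = (131 − 75)/(131 + 75) = 0.272
|Γ|² = 0.0739
P_refl = |Γ|²·P_inc = 4.71 W, P_del = (1 − |Γ|²)·P_inc = 59 W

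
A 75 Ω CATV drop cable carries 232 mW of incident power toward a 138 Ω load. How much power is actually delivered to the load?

Γ = (138 − 75)/(138 + 75) = 0.296
|Γ|² = 0.0875
P_refl = |Γ|²·P_inc = 20.3 mW, P_del = (1 − |Γ|²)·P_inc = 212 mW

P_delivered ≈ 212 mW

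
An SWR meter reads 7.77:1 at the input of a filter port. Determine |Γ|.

|Γ| = (S − 1)/(S + 1) = (7.77 − 1)/(7.77 + 1) = 6.77/8.77

|Γ| ≈ 0.772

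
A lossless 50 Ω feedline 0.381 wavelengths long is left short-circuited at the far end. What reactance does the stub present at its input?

X_in ≈ -46.4 Ω (capacitive)

βl = 2π × 0.381 = 137°
tan(βl) = -0.927
For a short-circuited stub, Z_in = jZ_0·tan(βl)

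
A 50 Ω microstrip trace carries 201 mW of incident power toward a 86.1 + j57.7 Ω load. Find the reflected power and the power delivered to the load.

P_reflected ≈ 42.6 mW; P_delivered ≈ 158 mW

|Γ| = |(36.1 + j57.7)/(136.1 + j57.7)| = 0.46
|Γ|² = 0.212
P_refl = |Γ|²·P_inc = 42.6 mW, P_del = (1 − |Γ|²)·P_inc = 158 mW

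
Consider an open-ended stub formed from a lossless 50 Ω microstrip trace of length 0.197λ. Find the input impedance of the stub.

βl = 2π × 0.197 = 70.9°
tan(βl) = 2.89
For an open-ended stub, Z_in = −jZ_0·cot(βl) = −jZ_0/tan(βl)

Z_in ≈ −j17.3 Ω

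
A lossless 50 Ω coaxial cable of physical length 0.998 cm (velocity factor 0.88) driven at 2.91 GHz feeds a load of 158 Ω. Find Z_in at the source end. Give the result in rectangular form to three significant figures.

λ = v/f = 0.88·c / 2.91 GHz = 0.0907 m
βl = 2π·l/λ = 2π × 0.11 = 39.6°
tan(βl) = tan(39.6°) = 0.827
Z_in = Z_0·(Z_L + jZ_0·tanβl)/(Z_0 + jZ_L·tanβl)
     = 50·(158 + j41.4)/(50 + j131)

Z_in ≈ 34 − j47.4 Ω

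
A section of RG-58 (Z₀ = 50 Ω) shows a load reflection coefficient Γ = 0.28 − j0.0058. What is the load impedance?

Z_L = Z_0·(1 + Γ)/(1 − Γ) = 50·(1.28 − j0.0058)/(0.72 + j0.0058)

Z_L ≈ 88.9 − j1.12 Ω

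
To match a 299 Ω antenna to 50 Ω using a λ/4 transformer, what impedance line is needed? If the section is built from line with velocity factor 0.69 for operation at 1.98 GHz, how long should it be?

Z_qwt ≈ 122 Ω; length ≈ 2.61 cm

Z_qwt = √(Z_0·R_L) = √(50 × 299) = √14950
λ = 0.69·c/f = 0.105 m, so l = λ/4 = 0.0261 m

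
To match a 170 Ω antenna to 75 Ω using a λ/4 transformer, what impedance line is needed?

Z_qwt ≈ 113 Ω

Z_qwt = √(Z_0·R_L) = √(75 × 170) = √12750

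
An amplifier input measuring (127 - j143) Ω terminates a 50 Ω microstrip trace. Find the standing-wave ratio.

VSWR ≈ 5.99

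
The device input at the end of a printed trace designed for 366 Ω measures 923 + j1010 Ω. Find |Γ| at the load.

|Γ| ≈ 0.704

Γ = (Z_L − Z_0)/(Z_L + Z_0) = (557 + j1010)/(1289 + j1010)
|Γ| = 1150/1640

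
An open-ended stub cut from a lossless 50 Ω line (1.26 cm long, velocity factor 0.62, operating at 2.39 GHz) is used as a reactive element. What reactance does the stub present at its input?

λ = v/f = 0.62·c / 2.39 GHz = 0.0778 m
βl = 2π·l/λ = 2π × 0.162 = 58.3°
tan(βl) = 1.62
For an open-ended stub, Z_in = −jZ_0·cot(βl) = −jZ_0/tan(βl)

X_in ≈ -30.9 Ω (capacitive)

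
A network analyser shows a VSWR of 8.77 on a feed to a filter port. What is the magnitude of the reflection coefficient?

|Γ| = (S − 1)/(S + 1) = (8.77 − 1)/(8.77 + 1) = 7.77/9.77

|Γ| ≈ 0.795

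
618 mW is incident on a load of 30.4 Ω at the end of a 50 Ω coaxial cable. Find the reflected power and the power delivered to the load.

P_reflected ≈ 36.7 mW; P_delivered ≈ 581 mW

Γ = (30.4 − 50)/(30.4 + 50) = -0.244
|Γ|² = 0.0594
P_refl = |Γ|²·P_inc = 36.7 mW, P_del = (1 − |Γ|²)·P_inc = 581 mW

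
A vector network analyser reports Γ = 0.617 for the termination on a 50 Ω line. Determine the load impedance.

Z_L ≈ 211 Ω

Z_L = Z_0·(1 + Γ)/(1 − Γ) = 50·(1.62)/(0.383)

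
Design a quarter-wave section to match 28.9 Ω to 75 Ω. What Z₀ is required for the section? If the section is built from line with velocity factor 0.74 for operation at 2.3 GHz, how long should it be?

Z_qwt ≈ 46.6 Ω; length ≈ 2.41 cm

Z_qwt = √(Z_0·R_L) = √(75 × 28.9) = √2168
λ = 0.74·c/f = 0.0965 m, so l = λ/4 = 0.0241 m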